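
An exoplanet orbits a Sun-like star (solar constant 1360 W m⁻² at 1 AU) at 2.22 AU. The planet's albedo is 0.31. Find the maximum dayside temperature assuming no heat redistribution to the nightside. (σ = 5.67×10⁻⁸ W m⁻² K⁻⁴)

T_ss ≈ 241 K

Flux at 2.22 AU: S = 1360/2.22² = 276 W m⁻².
With no redistribution each surface element balances locally: S(1−A) = σT⁴.
T = [276 × 0.69 / 5.67×10⁻⁸]^(1/4) = (3.36×10⁹)^(1/4) = 241 K.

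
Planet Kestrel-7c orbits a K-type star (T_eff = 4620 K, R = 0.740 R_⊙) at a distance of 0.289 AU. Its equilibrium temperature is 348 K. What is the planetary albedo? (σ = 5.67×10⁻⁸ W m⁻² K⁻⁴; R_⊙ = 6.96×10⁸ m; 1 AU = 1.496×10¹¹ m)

A ≈ 0.09

R_⋆ = 0.740 × 6.96×10⁸ = 5.15×10⁸ m.
d = 0.289 AU = 4.32×10¹⁰ m.
L = 4πR_⋆²σT_⋆⁴ = 4π(5.15×10⁸)² × 5.67×10⁻⁸ × (4620)⁴ = 8.61×10²⁵ W.
S = L/(4πd²) = 3670 W m⁻².
From T_eq⁴ = S(1−A)/(4σ): 1−A = 4σT_eq⁴/S.
1−A = 4 × 5.67×10⁻⁸ × (348)⁴ / 3670 = 0.907.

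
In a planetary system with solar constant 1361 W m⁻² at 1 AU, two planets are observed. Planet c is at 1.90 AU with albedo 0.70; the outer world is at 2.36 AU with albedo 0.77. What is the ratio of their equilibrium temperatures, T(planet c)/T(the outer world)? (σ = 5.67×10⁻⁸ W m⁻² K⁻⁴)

T_eq = [S₀(1−A)/(4σd²)]^(1/4), so T ∝ (1−A)^(1/4) / √d.
T₁ = [1361×0.30/(4×5.67×10⁻⁸×1.90²)]^(1/4) = 149.44 K.
T₂ = [1361×0.23/(4×5.67×10⁻⁸×2.36²)]^(1/4) = 125.47 K.

T₁/T₂ ≈ 1.191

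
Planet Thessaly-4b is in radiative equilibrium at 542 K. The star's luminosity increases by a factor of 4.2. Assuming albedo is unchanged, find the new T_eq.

T_eq ∝ L^(1/4) · d^(−1/2).
T′ = 542 × 4.2^(1/4) = 776 K.

T_eq ≈ 776 K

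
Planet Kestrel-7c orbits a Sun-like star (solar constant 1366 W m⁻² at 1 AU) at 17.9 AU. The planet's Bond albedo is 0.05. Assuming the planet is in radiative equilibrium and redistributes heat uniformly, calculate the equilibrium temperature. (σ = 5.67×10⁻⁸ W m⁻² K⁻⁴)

Flux at 17.9 AU: S = 1366/17.9² = 4.26 W m⁻².
Energy balance: absorbed = emitted ⇒ πR²·S(1−A) = 4πR²·σT_eq⁴, so T_eq⁴ = S(1−A)/(4σ).
T_eq = [4.26 × 0.95 / (4 × 5.67×10⁻⁸)]^(1/4) = (1.79×10⁷)^(1/4) = 65.0 K.

T_eq ≈ 65.0 K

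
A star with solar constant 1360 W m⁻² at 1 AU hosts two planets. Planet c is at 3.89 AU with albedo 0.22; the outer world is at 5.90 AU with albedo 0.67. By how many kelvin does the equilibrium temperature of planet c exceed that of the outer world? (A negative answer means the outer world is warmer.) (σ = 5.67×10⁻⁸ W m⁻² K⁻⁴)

ΔT ≈ 45.8 K

T_eq = [S₀(1−A)/(4σd²)]^(1/4), so T ∝ (1−A)^(1/4) / √d.
T₁ = [1360×0.78/(4×5.67×10⁻⁸×3.89²)]^(1/4) = 132.59 K.
T₂ = [1360×0.33/(4×5.67×10⁻⁸×5.90²)]^(1/4) = 86.83 K.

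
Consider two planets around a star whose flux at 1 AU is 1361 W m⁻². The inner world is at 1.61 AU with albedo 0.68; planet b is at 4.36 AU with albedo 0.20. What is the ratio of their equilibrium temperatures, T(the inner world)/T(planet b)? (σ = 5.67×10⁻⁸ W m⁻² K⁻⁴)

T_eq = [S₀(1−A)/(4σd²)]^(1/4), so T ∝ (1−A)^(1/4) / √d.
T₁ = [1361×0.32/(4×5.67×10⁻⁸×1.61²)]^(1/4) = 164.98 K.
T₂ = [1361×0.80/(4×5.67×10⁻⁸×4.36²)]^(1/4) = 126.06 K.

T₁/T₂ ≈ 1.309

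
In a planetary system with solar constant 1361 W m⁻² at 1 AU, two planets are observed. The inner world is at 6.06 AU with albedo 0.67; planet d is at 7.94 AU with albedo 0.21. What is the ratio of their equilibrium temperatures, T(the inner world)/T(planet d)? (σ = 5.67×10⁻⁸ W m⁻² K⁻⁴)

T_eq = [S₀(1−A)/(4σd²)]^(1/4), so T ∝ (1−A)^(1/4) / √d.
T₁ = [1361×0.33/(4×5.67×10⁻⁸×6.06²)]^(1/4) = 85.69 K.
T₂ = [1361×0.79/(4×5.67×10⁻⁸×7.94²)]^(1/4) = 93.12 K.

T₁/T₂ ≈ 0.920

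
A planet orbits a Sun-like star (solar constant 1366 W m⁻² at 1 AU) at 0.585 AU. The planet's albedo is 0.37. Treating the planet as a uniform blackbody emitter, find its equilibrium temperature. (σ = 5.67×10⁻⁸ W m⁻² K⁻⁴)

T_eq ≈ 324 K

Flux at 0.585 AU: S = 1366/0.585² = 3990 W m⁻².
Energy balance: absorbed = emitted ⇒ πR²·S(1−A) = 4πR²·σT_eq⁴, so T_eq⁴ = S(1−A)/(4σ).
T_eq = [3990 × 0.63 / (4 × 5.67×10⁻⁸)]^(1/4) = (1.11×10¹⁰)^(1/4) = 324 K.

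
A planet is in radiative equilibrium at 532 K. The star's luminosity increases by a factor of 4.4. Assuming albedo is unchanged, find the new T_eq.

T_eq ∝ L^(1/4) · d^(−1/2).
T′ = 532 × 4.4^(1/4) = 771 K.

T_eq ≈ 771 K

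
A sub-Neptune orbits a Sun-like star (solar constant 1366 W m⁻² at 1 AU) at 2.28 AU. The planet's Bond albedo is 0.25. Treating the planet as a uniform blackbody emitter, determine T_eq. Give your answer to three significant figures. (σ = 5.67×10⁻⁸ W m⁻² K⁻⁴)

Flux at 2.28 AU: S = 1366/2.28² = 263 W m⁻².
Energy balance: absorbed = emitted ⇒ πR²·S(1−A) = 4πR²·σT_eq⁴, so T_eq⁴ = S(1−A)/(4σ).
T_eq = [263 × 0.75 / (4 × 5.67×10⁻⁸)]^(1/4) = (8.69×10⁸)^(1/4) = 172 K.

T_eq ≈ 172 K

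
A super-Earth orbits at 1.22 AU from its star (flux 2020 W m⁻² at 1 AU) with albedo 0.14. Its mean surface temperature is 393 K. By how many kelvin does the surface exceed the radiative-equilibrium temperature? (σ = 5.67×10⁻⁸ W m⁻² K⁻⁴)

ΔT ≈ 125.2 K

S = 2020/1.22² = 1357 W m⁻².
T_eq = [S(1−A)/(4σ)]^(1/4) = [1357×0.86/(4×5.67×10⁻⁸)]^(1/4) = 267.8 K.
ΔT = T_surf − T_eq = 393 − 267.8.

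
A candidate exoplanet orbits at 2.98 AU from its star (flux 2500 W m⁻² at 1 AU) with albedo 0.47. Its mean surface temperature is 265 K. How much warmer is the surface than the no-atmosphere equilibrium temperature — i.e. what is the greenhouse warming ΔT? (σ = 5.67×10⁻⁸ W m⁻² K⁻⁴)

S = 2500/2.98² = 281.5 W m⁻².
T_eq = [S(1−A)/(4σ)]^(1/4) = [281.5×0.53/(4×5.67×10⁻⁸)]^(1/4) = 160.2 K.
ΔT = T_surf − T_eq = 265 − 160.2.

ΔT ≈ 104.8 K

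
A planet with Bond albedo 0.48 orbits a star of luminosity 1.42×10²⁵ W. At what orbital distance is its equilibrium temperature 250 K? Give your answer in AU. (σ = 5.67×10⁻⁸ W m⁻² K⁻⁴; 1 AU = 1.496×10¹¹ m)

From T_eq⁴ = L(1−A)/(16πσd²): d = √[L(1−A)/(16πσT_eq⁴)].
d = √[1.42×10²⁵ × 0.52 / (16π × 5.67×10⁻⁸ × (250)⁴)] = 2.58×10¹⁰ m = 0.172 AU.

d ≈ 0.172 AU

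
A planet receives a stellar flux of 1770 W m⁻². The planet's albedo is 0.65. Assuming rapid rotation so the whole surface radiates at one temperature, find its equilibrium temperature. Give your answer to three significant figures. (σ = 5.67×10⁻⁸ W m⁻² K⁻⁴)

T_eq ≈ 229 K

Energy balance: absorbed = emitted ⇒ πR²·S(1−A) = 4πR²·σT_eq⁴, so T_eq⁴ = S(1−A)/(4σ).
T_eq = [1770 × 0.35 / (4 × 5.67×10⁻⁸)]^(1/4) = (2.73×10⁹)^(1/4) = 229 K.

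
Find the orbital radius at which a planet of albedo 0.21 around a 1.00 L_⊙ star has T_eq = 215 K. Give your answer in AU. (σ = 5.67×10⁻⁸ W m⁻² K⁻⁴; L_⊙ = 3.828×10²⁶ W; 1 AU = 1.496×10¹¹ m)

d ≈ 1.49 AU

L = 1.00 × 3.828×10²⁶ = 3.83×10²⁶ W.
From T_eq⁴ = L(1−A)/(16πσd²): d = √[L(1−A)/(16πσT_eq⁴)].
d = √[3.83×10²⁶ × 0.79 / (16π × 5.67×10⁻⁸ × (215)⁴)] = 2.23×10¹¹ m = 1.49 AU.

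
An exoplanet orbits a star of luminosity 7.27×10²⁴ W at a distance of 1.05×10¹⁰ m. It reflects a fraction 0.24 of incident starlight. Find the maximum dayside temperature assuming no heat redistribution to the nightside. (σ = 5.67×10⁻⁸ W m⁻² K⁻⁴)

Flux: S = L/(4πd²) = 7.27×10²⁴/(4π×(1.05×10¹⁰)²) = 5250 W m⁻².
With no redistribution each surface element balances locally: S(1−A) = σT⁴.
T = [5250 × 0.76 / 5.67×10⁻⁸]^(1/4) = (7.03×10¹⁰)^(1/4) = 515 K.

T_ss ≈ 515 K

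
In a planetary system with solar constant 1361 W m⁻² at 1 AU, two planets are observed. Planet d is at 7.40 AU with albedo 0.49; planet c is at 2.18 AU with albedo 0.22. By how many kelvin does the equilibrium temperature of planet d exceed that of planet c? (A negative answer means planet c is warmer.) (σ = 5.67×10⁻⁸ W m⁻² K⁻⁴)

T_eq = [S₀(1−A)/(4σd²)]^(1/4), so T ∝ (1−A)^(1/4) / √d.
T₁ = [1361×0.51/(4×5.67×10⁻⁸×7.40²)]^(1/4) = 86.46 K.
T₂ = [1361×0.78/(4×5.67×10⁻⁸×2.18²)]^(1/4) = 177.15 K.

ΔT ≈ -90.7 K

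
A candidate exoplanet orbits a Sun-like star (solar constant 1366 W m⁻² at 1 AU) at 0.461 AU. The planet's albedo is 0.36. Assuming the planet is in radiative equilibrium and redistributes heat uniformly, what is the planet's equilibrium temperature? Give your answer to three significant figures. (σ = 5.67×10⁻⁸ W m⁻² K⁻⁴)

T_eq ≈ 367 K

Flux at 0.461 AU: S = 1366/0.461² = 6430 W m⁻².
Energy balance: absorbed = emitted ⇒ πR²·S(1−A) = 4πR²·σT_eq⁴, so T_eq⁴ = S(1−A)/(4σ).
T_eq = [6430 × 0.64 / (4 × 5.67×10⁻⁸)]^(1/4) = (1.81×10¹⁰)^(1/4) = 367 K.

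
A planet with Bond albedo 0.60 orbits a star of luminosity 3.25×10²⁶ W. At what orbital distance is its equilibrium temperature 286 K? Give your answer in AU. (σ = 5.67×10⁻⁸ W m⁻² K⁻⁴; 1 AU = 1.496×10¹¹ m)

d ≈ 0.552 AU

From T_eq⁴ = L(1−A)/(16πσd²): d = √[L(1−A)/(16πσT_eq⁴)].
d = √[3.25×10²⁶ × 0.40 / (16π × 5.67×10⁻⁸ × (286)⁴)] = 8.26×10¹⁰ m = 0.552 AU.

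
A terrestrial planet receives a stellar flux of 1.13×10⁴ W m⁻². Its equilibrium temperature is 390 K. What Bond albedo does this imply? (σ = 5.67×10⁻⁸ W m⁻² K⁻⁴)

From T_eq⁴ = S(1−A)/(4σ): 1−A = 4σT_eq⁴/S.
1−A = 4 × 5.67×10⁻⁸ × (390)⁴ / 1.13×10⁴ = 0.464.

A ≈ 0.54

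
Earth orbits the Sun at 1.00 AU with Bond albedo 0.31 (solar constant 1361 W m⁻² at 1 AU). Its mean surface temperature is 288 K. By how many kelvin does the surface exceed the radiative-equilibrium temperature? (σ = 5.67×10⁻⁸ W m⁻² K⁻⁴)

S = 1361/1.00² = 1361 W m⁻².
T_eq = [S(1−A)/(4σ)]^(1/4) = [1361×0.69/(4×5.67×10⁻⁸)]^(1/4) = 253.7 K.
ΔT = T_surf − T_eq = 288 − 253.7.

ΔT ≈ 34.3 K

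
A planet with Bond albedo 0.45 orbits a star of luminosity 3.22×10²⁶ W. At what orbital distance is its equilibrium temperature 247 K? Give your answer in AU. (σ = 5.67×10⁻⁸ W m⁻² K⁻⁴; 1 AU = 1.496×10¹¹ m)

d ≈ 0.864 AU

From T_eq⁴ = L(1−A)/(16πσd²): d = √[L(1−A)/(16πσT_eq⁴)].
d = √[3.22×10²⁶ × 0.55 / (16π × 5.67×10⁻⁸ × (247)⁴)] = 1.29×10¹¹ m = 0.864 AU.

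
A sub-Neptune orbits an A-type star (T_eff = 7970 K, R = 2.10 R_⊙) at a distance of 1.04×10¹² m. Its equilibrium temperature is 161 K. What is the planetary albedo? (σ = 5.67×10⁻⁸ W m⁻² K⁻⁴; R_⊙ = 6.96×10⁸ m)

R_⋆ = 2.10 × 6.96×10⁸ = 1.46×10⁹ m.
L = 4πR_⋆²σT_⋆⁴ = 4π(1.46×10⁹)² × 5.67×10⁻⁸ × (7970)⁴ = 6.14×10²⁷ W.
S = L/(4πd²) = 452 W m⁻².
From T_eq⁴ = S(1−A)/(4σ): 1−A = 4σT_eq⁴/S.
1−A = 4 × 5.67×10⁻⁸ × (161)⁴ / 452 = 0.337.

A ≈ 0.66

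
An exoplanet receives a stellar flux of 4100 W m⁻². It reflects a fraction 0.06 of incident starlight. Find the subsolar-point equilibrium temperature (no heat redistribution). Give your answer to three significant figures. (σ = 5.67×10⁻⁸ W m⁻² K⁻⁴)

T_ss ≈ 511 K

At the subsolar point the surface absorbs S(1−A) and emits σT⁴ per unit area — no factor of 4, since only the local patch is in balance.
T = [4100 × 0.94 / 5.67×10⁻⁸]^(1/4) = (6.80×10¹⁰)^(1/4) = 511 K.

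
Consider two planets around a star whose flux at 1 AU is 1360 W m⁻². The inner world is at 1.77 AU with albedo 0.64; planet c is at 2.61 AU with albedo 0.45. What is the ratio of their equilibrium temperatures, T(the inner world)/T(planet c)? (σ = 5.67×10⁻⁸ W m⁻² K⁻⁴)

T_eq = [S₀(1−A)/(4σd²)]^(1/4), so T ∝ (1−A)^(1/4) / √d.
T₁ = [1360×0.36/(4×5.67×10⁻⁸×1.77²)]^(1/4) = 162.02 K.
T₂ = [1360×0.55/(4×5.67×10⁻⁸×2.61²)]^(1/4) = 148.34 K.

T₁/T₂ ≈ 1.092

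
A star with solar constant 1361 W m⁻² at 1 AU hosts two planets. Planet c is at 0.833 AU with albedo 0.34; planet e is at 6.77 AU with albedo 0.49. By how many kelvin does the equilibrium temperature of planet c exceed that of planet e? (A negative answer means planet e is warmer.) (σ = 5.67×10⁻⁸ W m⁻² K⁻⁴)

ΔT ≈ 184.5 K

T_eq = [S₀(1−A)/(4σd²)]^(1/4), so T ∝ (1−A)^(1/4) / √d.
T₁ = [1361×0.66/(4×5.67×10⁻⁸×0.833²)]^(1/4) = 274.86 K.
T₂ = [1361×0.51/(4×5.67×10⁻⁸×6.77²)]^(1/4) = 90.40 K.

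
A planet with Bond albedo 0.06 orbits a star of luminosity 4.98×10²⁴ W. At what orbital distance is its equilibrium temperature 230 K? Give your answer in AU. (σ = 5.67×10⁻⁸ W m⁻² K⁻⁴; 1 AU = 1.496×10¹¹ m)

From T_eq⁴ = L(1−A)/(16πσd²): d = √[L(1−A)/(16πσT_eq⁴)].
d = √[4.98×10²⁴ × 0.94 / (16π × 5.67×10⁻⁸ × (230)⁴)] = 2.42×10¹⁰ m = 0.162 AU.

d ≈ 0.162 AU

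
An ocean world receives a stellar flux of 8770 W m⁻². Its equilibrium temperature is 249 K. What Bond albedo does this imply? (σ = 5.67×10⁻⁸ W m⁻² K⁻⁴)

A ≈ 0.90

From T_eq⁴ = S(1−A)/(4σ): 1−A = 4σT_eq⁴/S.
1−A = 4 × 5.67×10⁻⁸ × (249)⁴ / 8770 = 0.099.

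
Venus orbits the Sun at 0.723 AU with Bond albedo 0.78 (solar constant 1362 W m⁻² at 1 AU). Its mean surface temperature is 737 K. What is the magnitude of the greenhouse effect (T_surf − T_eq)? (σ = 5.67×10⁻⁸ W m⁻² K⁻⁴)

S = 1362/0.723² = 2606 W m⁻².
T_eq = [S(1−A)/(4σ)]^(1/4) = [2606×0.22/(4×5.67×10⁻⁸)]^(1/4) = 224.2 K.
ΔT = T_surf − T_eq = 737 − 224.2.

ΔT ≈ 512.8 K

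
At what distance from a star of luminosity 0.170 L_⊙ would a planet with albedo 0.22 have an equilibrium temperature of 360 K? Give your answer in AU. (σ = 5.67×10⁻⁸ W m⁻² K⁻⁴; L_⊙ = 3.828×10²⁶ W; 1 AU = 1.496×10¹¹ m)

L = 0.170 × 3.828×10²⁶ = 6.51×10²⁵ W.
From T_eq⁴ = L(1−A)/(16πσd²): d = √[L(1−A)/(16πσT_eq⁴)].
d = √[6.51×10²⁵ × 0.78 / (16π × 5.67×10⁻⁸ × (360)⁴)] = 3.26×10¹⁰ m = 0.218 AU.

d ≈ 0.218 AU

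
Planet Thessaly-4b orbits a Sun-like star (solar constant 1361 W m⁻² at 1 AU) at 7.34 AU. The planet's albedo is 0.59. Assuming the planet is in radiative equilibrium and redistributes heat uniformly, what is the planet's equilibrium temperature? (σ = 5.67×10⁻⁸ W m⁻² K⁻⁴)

T_eq ≈ 82.2 K

Flux at 7.34 AU: S = 1361/7.34² = 25.3 W m⁻².
Energy balance: absorbed = emitted ⇒ πR²·S(1−A) = 4πR²·σT_eq⁴, so T_eq⁴ = S(1−A)/(4σ).
T_eq = [25.3 × 0.41 / (4 × 5.67×10⁻⁸)]^(1/4) = (4.57×10⁷)^(1/4) = 82.2 K.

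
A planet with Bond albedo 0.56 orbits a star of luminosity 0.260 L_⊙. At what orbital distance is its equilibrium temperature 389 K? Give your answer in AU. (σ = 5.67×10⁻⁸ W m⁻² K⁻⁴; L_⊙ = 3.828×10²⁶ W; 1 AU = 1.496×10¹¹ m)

L = 0.260 × 3.828×10²⁶ = 9.95×10²⁵ W.
From T_eq⁴ = L(1−A)/(16πσd²): d = √[L(1−A)/(16πσT_eq⁴)].
d = √[9.95×10²⁵ × 0.44 / (16π × 5.67×10⁻⁸ × (389)⁴)] = 2.59×10¹⁰ m = 0.173 AU.

d ≈ 0.173 AU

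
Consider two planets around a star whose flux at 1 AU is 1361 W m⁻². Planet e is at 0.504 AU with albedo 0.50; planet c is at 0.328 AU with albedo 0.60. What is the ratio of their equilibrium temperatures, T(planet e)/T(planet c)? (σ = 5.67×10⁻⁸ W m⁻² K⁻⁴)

T₁/T₂ ≈ 0.853

T_eq = [S₀(1−A)/(4σd²)]^(1/4), so T ∝ (1−A)^(1/4) / √d.
T₁ = [1361×0.50/(4×5.67×10⁻⁸×0.504²)]^(1/4) = 329.67 K.
T₂ = [1361×0.40/(4×5.67×10⁻⁸×0.328²)]^(1/4) = 386.48 K.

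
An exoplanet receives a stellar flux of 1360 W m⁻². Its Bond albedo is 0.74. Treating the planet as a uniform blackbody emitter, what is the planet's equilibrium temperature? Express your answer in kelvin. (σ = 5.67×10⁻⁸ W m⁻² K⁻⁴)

T_eq ≈ 199 K

Energy balance: absorbed = emitted ⇒ πR²·S(1−A) = 4πR²·σT_eq⁴, so T_eq⁴ = S(1−A)/(4σ).
T_eq = [1360 × 0.26 / (4 × 5.67×10⁻⁸)]^(1/4) = (1.56×10⁹)^(1/4) = 199 K.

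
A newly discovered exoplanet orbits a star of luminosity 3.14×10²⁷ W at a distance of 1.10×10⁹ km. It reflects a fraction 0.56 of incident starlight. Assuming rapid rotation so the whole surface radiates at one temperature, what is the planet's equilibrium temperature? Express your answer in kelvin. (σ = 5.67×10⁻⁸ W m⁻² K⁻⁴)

d = 1.10×10⁹ km = 1.10×10¹² m.
Flux: S = L/(4πd²) = 3.14×10²⁷/(4π×(1.10×10¹²)²) = 207 W m⁻².
Energy balance: absorbed = emitted ⇒ πR²·S(1−A) = 4πR²·σT_eq⁴, so T_eq⁴ = S(1−A)/(4σ).
T_eq = [207 × 0.44 / (4 × 5.67×10⁻⁸)]^(1/4) = (4.01×10⁸)^(1/4) = 141 K.

T_eq ≈ 141 K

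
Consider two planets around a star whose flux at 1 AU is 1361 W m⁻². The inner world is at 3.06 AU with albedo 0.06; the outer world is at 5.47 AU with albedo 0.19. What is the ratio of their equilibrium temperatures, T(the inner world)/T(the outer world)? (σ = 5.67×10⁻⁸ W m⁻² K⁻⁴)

T₁/T₂ ≈ 1.388

T_eq = [S₀(1−A)/(4σd²)]^(1/4), so T ∝ (1−A)^(1/4) / √d.
T₁ = [1361×0.94/(4×5.67×10⁻⁸×3.06²)]^(1/4) = 156.67 K.
T₂ = [1361×0.81/(4×5.67×10⁻⁸×5.47²)]^(1/4) = 112.90 K.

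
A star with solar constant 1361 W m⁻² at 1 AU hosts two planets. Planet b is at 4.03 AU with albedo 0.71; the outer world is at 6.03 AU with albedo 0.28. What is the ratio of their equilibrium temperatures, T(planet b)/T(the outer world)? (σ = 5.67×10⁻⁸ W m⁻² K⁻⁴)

T_eq = [S₀(1−A)/(4σd²)]^(1/4), so T ∝ (1−A)^(1/4) / √d.
T₁ = [1361×0.29/(4×5.67×10⁻⁸×4.03²)]^(1/4) = 101.74 K.
T₂ = [1361×0.72/(4×5.67×10⁻⁸×6.03²)]^(1/4) = 104.41 K.

T₁/T₂ ≈ 0.974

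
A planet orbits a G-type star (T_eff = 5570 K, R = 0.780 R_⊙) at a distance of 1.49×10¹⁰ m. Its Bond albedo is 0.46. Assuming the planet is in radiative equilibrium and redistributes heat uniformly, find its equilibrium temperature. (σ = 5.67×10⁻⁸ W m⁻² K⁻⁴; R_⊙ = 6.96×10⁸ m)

T_eq ≈ 644 K

R_⋆ = 0.780 × 6.96×10⁸ = 5.43×10⁸ m.
L = 4πR_⋆²σT_⋆⁴ = 4π(5.43×10⁸)² × 5.67×10⁻⁸ × (5570)⁴ = 2.02×10²⁶ W.
S = L/(4πd²) = 7.25×10⁴ W m⁻².
Energy balance: absorbed = emitted ⇒ πR²·S(1−A) = 4πR²·σT_eq⁴, so T_eq⁴ = S(1−A)/(4σ).
T_eq = [7.25×10⁴ × 0.54 / (4 × 5.67×10⁻⁸)]^(1/4) = (1.73×10¹¹)^(1/4) = 644 K.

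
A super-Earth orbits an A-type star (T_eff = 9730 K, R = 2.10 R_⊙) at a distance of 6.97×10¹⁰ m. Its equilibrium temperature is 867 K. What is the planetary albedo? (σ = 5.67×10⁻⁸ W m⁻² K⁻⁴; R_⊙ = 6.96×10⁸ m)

R_⋆ = 2.10 × 6.96×10⁸ = 1.46×10⁹ m.
L = 4πR_⋆²σT_⋆⁴ = 4π(1.46×10⁹)² × 5.67×10⁻⁸ × (9730)⁴ = 1.36×10²⁸ W.
S = L/(4πd²) = 2.23×10⁵ W m⁻².
From T_eq⁴ = S(1−A)/(4σ): 1−A = 4σT_eq⁴/S.
1−A = 4 × 5.67×10⁻⁸ × (867)⁴ / 2.23×10⁵ = 0.573.

A ≈ 0.43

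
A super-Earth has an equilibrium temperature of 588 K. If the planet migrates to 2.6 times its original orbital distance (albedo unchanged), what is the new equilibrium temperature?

T_eq ∝ L^(1/4) · d^(−1/2).
T′ = 588 / 2.6^(1/2) = 365 K.

T_eq ≈ 365 K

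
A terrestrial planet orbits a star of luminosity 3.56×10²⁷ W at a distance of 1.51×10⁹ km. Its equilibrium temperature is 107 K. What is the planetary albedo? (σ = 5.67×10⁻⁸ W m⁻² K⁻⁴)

d = 1.51×10⁹ km = 1.51×10¹² m.
Flux: S = L/(4πd²) = 3.56×10²⁷/(4π×(1.51×10¹²)²) = 124 W m⁻².
From T_eq⁴ = S(1−A)/(4σ): 1−A = 4σT_eq⁴/S.
1−A = 4 × 5.67×10⁻⁸ × (107)⁴ / 124 = 0.239.

A ≈ 0.76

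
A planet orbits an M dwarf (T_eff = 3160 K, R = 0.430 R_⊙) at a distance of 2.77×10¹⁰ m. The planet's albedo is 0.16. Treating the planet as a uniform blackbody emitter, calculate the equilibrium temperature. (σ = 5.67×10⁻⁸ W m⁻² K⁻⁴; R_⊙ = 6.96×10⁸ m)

T_eq ≈ 222 K

R_⋆ = 0.430 × 6.96×10⁸ = 2.99×10⁸ m.
L = 4πR_⋆²σT_⋆⁴ = 4π(2.99×10⁸)² × 5.67×10⁻⁸ × (3160)⁴ = 6.36×10²⁴ W.
S = L/(4πd²) = 660 W m⁻².
Energy balance: absorbed = emitted ⇒ πR²·S(1−A) = 4πR²·σT_eq⁴, so T_eq⁴ = S(1−A)/(4σ).
T_eq = [660 × 0.84 / (4 × 5.67×10⁻⁸)]^(1/4) = (2.44×10⁹)^(1/4) = 222 K.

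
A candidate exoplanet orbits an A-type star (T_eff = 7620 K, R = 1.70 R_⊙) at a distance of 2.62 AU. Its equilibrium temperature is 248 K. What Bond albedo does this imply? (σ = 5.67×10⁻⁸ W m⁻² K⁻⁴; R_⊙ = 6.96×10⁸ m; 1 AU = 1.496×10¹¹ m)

A ≈ 0.51

R_⋆ = 1.70 × 6.96×10⁸ = 1.18×10⁹ m.
d = 2.62 AU = 3.92×10¹¹ m.
L = 4πR_⋆²σT_⋆⁴ = 4π(1.18×10⁹)² × 5.67×10⁻⁸ × (7620)⁴ = 3.36×10²⁷ W.
S = L/(4πd²) = 1740 W m⁻².
From T_eq⁴ = S(1−A)/(4σ): 1−A = 4σT_eq⁴/S.
1−A = 4 × 5.67×10⁻⁸ × (248)⁴ / 1740 = 0.492.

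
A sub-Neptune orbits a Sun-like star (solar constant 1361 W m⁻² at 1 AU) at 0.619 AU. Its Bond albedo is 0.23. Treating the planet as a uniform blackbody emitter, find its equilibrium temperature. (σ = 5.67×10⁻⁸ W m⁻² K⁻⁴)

T_eq ≈ 331 K

Flux at 0.619 AU: S = 1361/0.619² = 3550 W m⁻².
Energy balance: absorbed = emitted ⇒ πR²·S(1−A) = 4πR²·σT_eq⁴, so T_eq⁴ = S(1−A)/(4σ).
T_eq = [3550 × 0.77 / (4 × 5.67×10⁻⁸)]^(1/4) = (1.21×10¹⁰)^(1/4) = 331 K.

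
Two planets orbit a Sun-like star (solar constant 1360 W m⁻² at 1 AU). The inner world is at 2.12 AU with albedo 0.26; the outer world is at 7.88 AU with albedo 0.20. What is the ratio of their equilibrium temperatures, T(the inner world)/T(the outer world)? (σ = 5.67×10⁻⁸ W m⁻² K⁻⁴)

T₁/T₂ ≈ 1.891

T_eq = [S₀(1−A)/(4σd²)]^(1/4), so T ∝ (1−A)^(1/4) / √d.
T₁ = [1360×0.74/(4×5.67×10⁻⁸×2.12²)]^(1/4) = 177.26 K.
T₂ = [1360×0.80/(4×5.67×10⁻⁸×7.88²)]^(1/4) = 93.75 K.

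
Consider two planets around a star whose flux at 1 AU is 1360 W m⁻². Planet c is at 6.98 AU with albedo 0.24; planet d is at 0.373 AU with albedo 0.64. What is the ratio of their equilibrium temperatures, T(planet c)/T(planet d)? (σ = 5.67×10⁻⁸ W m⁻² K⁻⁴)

T₁/T₂ ≈ 0.279

T_eq = [S₀(1−A)/(4σd²)]^(1/4), so T ∝ (1−A)^(1/4) / √d.
T₁ = [1360×0.76/(4×5.67×10⁻⁸×6.98²)]^(1/4) = 98.34 K.
T₂ = [1360×0.36/(4×5.67×10⁻⁸×0.373²)]^(1/4) = 352.94 K.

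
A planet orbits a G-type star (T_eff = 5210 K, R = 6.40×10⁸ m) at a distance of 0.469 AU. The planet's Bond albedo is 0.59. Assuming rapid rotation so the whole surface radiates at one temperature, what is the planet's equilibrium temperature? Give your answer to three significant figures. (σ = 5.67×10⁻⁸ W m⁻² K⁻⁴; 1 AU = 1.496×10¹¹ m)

T_eq ≈ 282 K

d = 0.469 AU = 7.02×10¹⁰ m.
L = 4πR_⋆²σT_⋆⁴ = 4π(6.40×10⁸)² × 5.67×10⁻⁸ × (5210)⁴ = 2.15×10²⁶ W.
S = L/(4πd²) = 3480 W m⁻².
Energy balance: absorbed = emitted ⇒ πR²·S(1−A) = 4πR²·σT_eq⁴, so T_eq⁴ = S(1−A)/(4σ).
T_eq = [3480 × 0.41 / (4 × 5.67×10⁻⁸)]^(1/4) = (6.28×10⁹)^(1/4) = 282 K.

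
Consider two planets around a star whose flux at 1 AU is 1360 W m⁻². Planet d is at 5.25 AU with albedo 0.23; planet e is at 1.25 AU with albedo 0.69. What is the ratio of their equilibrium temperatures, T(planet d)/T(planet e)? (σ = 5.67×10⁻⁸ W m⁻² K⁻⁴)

T_eq = [S₀(1−A)/(4σd²)]^(1/4), so T ∝ (1−A)^(1/4) / √d.
T₁ = [1360×0.77/(4×5.67×10⁻⁸×5.25²)]^(1/4) = 113.77 K.
T₂ = [1360×0.31/(4×5.67×10⁻⁸×1.25²)]^(1/4) = 185.72 K.

T₁/T₂ ≈ 0.613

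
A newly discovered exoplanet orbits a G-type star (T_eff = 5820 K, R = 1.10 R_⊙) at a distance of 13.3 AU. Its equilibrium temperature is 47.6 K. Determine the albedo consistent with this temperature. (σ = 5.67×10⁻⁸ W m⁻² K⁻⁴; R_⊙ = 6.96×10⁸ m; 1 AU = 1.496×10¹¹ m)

A ≈ 0.88

R_⋆ = 1.10 × 6.96×10⁸ = 7.66×10⁸ m.
d = 13.3 AU = 1.99×10¹² m.
L = 4πR_⋆²σT_⋆⁴ = 4π(7.66×10⁸)² × 5.67×10⁻⁸ × (5820)⁴ = 4.79×10²⁶ W.
S = L/(4πd²) = 9.63 W m⁻².
From T_eq⁴ = S(1−A)/(4σ): 1−A = 4σT_eq⁴/S.
1−A = 4 × 5.67×10⁻⁸ × (47.6)⁴ / 9.63 = 0.121.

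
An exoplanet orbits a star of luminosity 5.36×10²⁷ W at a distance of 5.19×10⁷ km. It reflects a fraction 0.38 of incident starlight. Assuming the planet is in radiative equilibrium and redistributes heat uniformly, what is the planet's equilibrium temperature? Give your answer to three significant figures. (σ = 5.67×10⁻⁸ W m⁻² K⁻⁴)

T_eq ≈ 811 K

d = 5.19×10⁷ km = 5.19×10¹⁰ m.
Flux: S = L/(4πd²) = 5.36×10²⁷/(4π×(5.19×10¹⁰)²) = 1.58×10⁵ W m⁻².
Energy balance: absorbed = emitted ⇒ πR²·S(1−A) = 4πR²·σT_eq⁴, so T_eq⁴ = S(1−A)/(4σ).
T_eq = [1.58×10⁵ × 0.62 / (4 × 5.67×10⁻⁸)]^(1/4) = (4.33×10¹¹)^(1/4) = 811 K.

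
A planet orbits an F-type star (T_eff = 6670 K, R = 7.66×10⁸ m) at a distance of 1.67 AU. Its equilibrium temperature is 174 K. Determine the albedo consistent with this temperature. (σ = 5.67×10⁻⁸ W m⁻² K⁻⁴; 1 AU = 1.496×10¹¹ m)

d = 1.67 AU = 2.50×10¹¹ m.
L = 4πR_⋆²σT_⋆⁴ = 4π(7.66×10⁸)² × 5.67×10⁻⁸ × (6670)⁴ = 8.27×10²⁶ W.
S = L/(4πd²) = 1050 W m⁻².
From T_eq⁴ = S(1−A)/(4σ): 1−A = 4σT_eq⁴/S.
1−A = 4 × 5.67×10⁻⁸ × (174)⁴ / 1050 = 0.197.

A ≈ 0.80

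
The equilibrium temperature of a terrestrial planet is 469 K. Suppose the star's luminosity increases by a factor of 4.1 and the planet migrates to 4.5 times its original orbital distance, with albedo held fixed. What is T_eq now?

T_eq ≈ 315 K

T_eq ∝ L^(1/4) · d^(−1/2).
T′ = 469 × 4.1^(1/4) / 4.5^(1/2) = 315 K.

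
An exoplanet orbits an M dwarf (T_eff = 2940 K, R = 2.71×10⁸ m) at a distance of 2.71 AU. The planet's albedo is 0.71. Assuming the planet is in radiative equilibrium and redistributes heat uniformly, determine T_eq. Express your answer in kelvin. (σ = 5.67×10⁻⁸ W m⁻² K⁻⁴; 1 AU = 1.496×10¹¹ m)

T_eq ≈ 39.4 K

d = 2.71 AU = 4.05×10¹¹ m.
L = 4πR_⋆²σT_⋆⁴ = 4π(2.71×10⁸)² × 5.67×10⁻⁸ × (2940)⁴ = 3.91×10²⁴ W.
S = L/(4πd²) = 1.89 W m⁻².
Energy balance: absorbed = emitted ⇒ πR²·S(1−A) = 4πR²·σT_eq⁴, so T_eq⁴ = S(1−A)/(4σ).
T_eq = [1.89 × 0.29 / (4 × 5.67×10⁻⁸)]^(1/4) = (2.42×10⁶)^(1/4) = 39.4 K.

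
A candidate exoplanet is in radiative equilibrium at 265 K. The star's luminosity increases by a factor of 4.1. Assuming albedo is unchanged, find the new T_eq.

T_eq ≈ 377 K

T_eq ∝ L^(1/4) · d^(−1/2).
T′ = 265 × 4.1^(1/4) = 377 K.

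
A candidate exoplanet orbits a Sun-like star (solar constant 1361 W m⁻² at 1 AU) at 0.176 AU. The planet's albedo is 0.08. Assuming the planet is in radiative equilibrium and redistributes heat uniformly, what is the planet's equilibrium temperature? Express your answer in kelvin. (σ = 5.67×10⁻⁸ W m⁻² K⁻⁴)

T_eq ≈ 650 K

Flux at 0.176 AU: S = 1361/0.176² = 4.39×10⁴ W m⁻².
Energy balance: absorbed = emitted ⇒ πR²·S(1−A) = 4πR²·σT_eq⁴, so T_eq⁴ = S(1−A)/(4σ).
T_eq = [4.39×10⁴ × 0.92 / (4 × 5.67×10⁻⁸)]^(1/4) = (1.78×10¹¹)^(1/4) = 650 K.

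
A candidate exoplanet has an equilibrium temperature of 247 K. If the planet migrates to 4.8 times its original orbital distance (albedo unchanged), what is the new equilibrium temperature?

T_eq ≈ 113 K

T_eq ∝ L^(1/4) · d^(−1/2).
T′ = 247 / 4.8^(1/2) = 113 K.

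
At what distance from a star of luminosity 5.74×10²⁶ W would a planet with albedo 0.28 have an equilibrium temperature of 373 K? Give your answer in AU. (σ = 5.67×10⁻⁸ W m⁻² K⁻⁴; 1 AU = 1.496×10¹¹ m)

d ≈ 0.579 AU

From T_eq⁴ = L(1−A)/(16πσd²): d = √[L(1−A)/(16πσT_eq⁴)].
d = √[5.74×10²⁶ × 0.72 / (16π × 5.67×10⁻⁸ × (373)⁴)] = 8.66×10¹⁰ m = 0.579 AU.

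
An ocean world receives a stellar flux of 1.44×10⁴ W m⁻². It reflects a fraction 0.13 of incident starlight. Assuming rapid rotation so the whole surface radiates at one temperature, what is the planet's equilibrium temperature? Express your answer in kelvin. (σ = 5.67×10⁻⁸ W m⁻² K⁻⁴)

T_eq ≈ 485 K

Energy balance: absorbed = emitted ⇒ πR²·S(1−A) = 4πR²·σT_eq⁴, so T_eq⁴ = S(1−A)/(4σ).
T_eq = [1.44×10⁴ × 0.87 / (4 × 5.67×10⁻⁸)]^(1/4) = (5.52×10¹⁰)^(1/4) = 485 K.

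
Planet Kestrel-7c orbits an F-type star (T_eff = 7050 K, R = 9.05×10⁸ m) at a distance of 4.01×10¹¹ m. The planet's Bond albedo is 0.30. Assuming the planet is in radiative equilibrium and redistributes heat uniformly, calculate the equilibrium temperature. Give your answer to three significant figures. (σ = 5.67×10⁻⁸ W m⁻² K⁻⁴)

T_eq ≈ 217 K

L = 4πR_⋆²σT_⋆⁴ = 4π(9.05×10⁸)² × 5.67×10⁻⁸ × (7050)⁴ = 1.44×10²⁷ W.
S = L/(4πd²) = 713 W m⁻².
Energy balance: absorbed = emitted ⇒ πR²·S(1−A) = 4πR²·σT_eq⁴, so T_eq⁴ = S(1−A)/(4σ).
T_eq = [713 × 0.70 / (4 × 5.67×10⁻⁸)]^(1/4) = (2.20×10⁹)^(1/4) = 217 K.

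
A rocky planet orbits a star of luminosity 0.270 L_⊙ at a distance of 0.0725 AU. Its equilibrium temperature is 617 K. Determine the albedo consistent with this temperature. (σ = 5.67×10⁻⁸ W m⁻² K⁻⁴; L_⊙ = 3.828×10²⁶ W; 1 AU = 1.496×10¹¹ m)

d = 0.0725 AU = 1.08×10¹⁰ m.
L = 0.270 × 3.828×10²⁶ = 1.03×10²⁶ W.
Flux: S = L/(4πd²) = 1.03×10²⁶/(4π×(1.08×10¹⁰)²) = 6.99×10⁴ W m⁻².
From T_eq⁴ = S(1−A)/(4σ): 1−A = 4σT_eq⁴/S.
1−A = 4 × 5.67×10⁻⁸ × (617)⁴ / 6.99×10⁴ = 0.470.

A ≈ 0.53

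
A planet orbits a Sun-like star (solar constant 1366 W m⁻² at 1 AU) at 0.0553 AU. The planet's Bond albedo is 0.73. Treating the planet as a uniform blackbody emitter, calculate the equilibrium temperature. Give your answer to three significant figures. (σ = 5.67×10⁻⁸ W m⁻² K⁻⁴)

Flux at 0.0553 AU: S = 1366/0.0553² = 4.47×10⁵ W m⁻².
Energy balance: absorbed = emitted ⇒ πR²·S(1−A) = 4πR²·σT_eq⁴, so T_eq⁴ = S(1−A)/(4σ).
T_eq = [4.47×10⁵ × 0.27 / (4 × 5.67×10⁻⁸)]^(1/4) = (5.32×10¹¹)^(1/4) = 854 K.

T_eq ≈ 854 K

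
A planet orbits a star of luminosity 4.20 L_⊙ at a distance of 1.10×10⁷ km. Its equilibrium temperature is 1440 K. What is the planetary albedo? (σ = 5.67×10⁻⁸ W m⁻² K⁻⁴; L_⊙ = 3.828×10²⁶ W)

A ≈ 0.08

d = 1.10×10⁷ km = 1.10×10¹⁰ m.
L = 4.20 × 3.828×10²⁶ = 1.61×10²⁷ W.
Flux: S = L/(4πd²) = 1.61×10²⁷/(4π×(1.10×10¹⁰)²) = 1.06×10⁶ W m⁻².
From T_eq⁴ = S(1−A)/(4σ): 1−A = 4σT_eq⁴/S.
1−A = 4 × 5.67×10⁻⁸ × (1440)⁴ / 1.06×10⁶ = 0.922.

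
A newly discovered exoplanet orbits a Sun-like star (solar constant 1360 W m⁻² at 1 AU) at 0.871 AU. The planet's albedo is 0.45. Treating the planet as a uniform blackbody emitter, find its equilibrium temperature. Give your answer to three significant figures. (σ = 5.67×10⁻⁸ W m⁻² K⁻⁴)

Flux at 0.871 AU: S = 1360/0.871² = 1790 W m⁻².
Energy balance: absorbed = emitted ⇒ πR²·S(1−A) = 4πR²·σT_eq⁴, so T_eq⁴ = S(1−A)/(4σ).
T_eq = [1790 × 0.55 / (4 × 5.67×10⁻⁸)]^(1/4) = (4.35×10⁹)^(1/4) = 257 K.

T_eq ≈ 257 K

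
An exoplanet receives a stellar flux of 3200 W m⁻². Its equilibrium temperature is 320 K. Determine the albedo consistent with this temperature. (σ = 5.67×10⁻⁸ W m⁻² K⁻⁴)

A ≈ 0.26

From T_eq⁴ = S(1−A)/(4σ): 1−A = 4σT_eq⁴/S.
1−A = 4 × 5.67×10⁻⁸ × (320)⁴ / 3200 = 0.743.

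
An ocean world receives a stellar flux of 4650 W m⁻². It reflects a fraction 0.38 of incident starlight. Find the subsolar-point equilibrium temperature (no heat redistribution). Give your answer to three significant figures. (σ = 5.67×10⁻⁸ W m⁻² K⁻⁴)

T_ss ≈ 475 K

At the subsolar point the surface absorbs S(1−A) and emits σT⁴ per unit area — no factor of 4, since only the local patch is in balance.
T = [4650 × 0.62 / 5.67×10⁻⁸]^(1/4) = (5.08×10¹⁰)^(1/4) = 475 K.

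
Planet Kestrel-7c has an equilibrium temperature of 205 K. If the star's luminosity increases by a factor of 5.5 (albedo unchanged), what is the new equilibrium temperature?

T_eq ∝ L^(1/4) · d^(−1/2).
T′ = 205 × 5.5^(1/4) = 314 K.

T_eq ≈ 314 K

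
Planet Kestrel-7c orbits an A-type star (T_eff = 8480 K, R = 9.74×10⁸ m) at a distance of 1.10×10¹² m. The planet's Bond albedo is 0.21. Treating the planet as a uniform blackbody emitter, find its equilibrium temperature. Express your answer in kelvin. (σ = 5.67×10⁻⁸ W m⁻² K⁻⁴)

T_eq ≈ 168 K

L = 4πR_⋆²σT_⋆⁴ = 4π(9.74×10⁸)² × 5.67×10⁻⁸ × (8480)⁴ = 3.50×10²⁷ W.
S = L/(4πd²) = 230 W m⁻².
Energy balance: absorbed = emitted ⇒ πR²·S(1−A) = 4πR²·σT_eq⁴, so T_eq⁴ = S(1−A)/(4σ).
T_eq = [230 × 0.79 / (4 × 5.67×10⁻⁸)]^(1/4) = (8.01×10⁸)^(1/4) = 168 K.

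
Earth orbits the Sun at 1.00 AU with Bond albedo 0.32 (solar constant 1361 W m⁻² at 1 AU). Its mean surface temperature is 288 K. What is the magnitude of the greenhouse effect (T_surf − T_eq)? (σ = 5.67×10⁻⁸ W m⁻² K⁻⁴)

ΔT ≈ 35.3 K

S = 1361/1.00² = 1361 W m⁻².
T_eq = [S(1−A)/(4σ)]^(1/4) = [1361×0.68/(4×5.67×10⁻⁸)]^(1/4) = 252.7 K.
ΔT = T_surf − T_eq = 288 − 252.7.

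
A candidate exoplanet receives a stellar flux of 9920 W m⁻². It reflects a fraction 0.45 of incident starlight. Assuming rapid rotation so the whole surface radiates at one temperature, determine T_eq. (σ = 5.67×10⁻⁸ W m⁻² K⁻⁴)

Energy balance: absorbed = emitted ⇒ πR²·S(1−A) = 4πR²·σT_eq⁴, so T_eq⁴ = S(1−A)/(4σ).
T_eq = [9920 × 0.55 / (4 × 5.67×10⁻⁸)]^(1/4) = (2.41×10¹⁰)^(1/4) = 394 K.

T_eq ≈ 394 K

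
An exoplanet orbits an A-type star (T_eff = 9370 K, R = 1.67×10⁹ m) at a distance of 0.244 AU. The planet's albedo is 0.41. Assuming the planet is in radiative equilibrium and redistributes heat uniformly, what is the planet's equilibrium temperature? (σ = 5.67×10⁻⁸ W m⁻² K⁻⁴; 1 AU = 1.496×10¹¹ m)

d = 0.244 AU = 3.65×10¹⁰ m.
L = 4πR_⋆²σT_⋆⁴ = 4π(1.67×10⁹)² × 5.67×10⁻⁸ × (9370)⁴ = 1.53×10²⁸ W.
S = L/(4πd²) = 9.15×10⁵ W m⁻².
Energy balance: absorbed = emitted ⇒ πR²·S(1−A) = 4πR²·σT_eq⁴, so T_eq⁴ = S(1−A)/(4σ).
T_eq = [9.15×10⁵ × 0.59 / (4 × 5.67×10⁻⁸)]^(1/4) = (2.38×10¹²)^(1/4) = 1240 K.

T_eq ≈ 1240 K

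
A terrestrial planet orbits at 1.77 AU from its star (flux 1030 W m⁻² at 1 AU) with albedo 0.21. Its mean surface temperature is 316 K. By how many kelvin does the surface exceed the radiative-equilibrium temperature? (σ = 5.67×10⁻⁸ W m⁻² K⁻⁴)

S = 1030/1.77² = 328.8 W m⁻².
T_eq = [S(1−A)/(4σ)]^(1/4) = [328.8×0.79/(4×5.67×10⁻⁸)]^(1/4) = 184.0 K.
ΔT = T_surf − T_eq = 316 − 184.0.

ΔT ≈ 132.0 K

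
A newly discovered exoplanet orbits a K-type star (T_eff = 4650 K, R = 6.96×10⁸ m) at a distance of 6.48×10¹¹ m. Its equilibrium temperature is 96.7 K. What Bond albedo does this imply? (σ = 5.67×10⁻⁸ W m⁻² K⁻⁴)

A ≈ 0.35

L = 4πR_⋆²σT_⋆⁴ = 4π(6.96×10⁸)² × 5.67×10⁻⁸ × (4650)⁴ = 1.61×10²⁶ W.
S = L/(4πd²) = 30.6 W m⁻².
From T_eq⁴ = S(1−A)/(4σ): 1−A = 4σT_eq⁴/S.
1−A = 4 × 5.67×10⁻⁸ × (96.7)⁴ / 30.6 = 0.648.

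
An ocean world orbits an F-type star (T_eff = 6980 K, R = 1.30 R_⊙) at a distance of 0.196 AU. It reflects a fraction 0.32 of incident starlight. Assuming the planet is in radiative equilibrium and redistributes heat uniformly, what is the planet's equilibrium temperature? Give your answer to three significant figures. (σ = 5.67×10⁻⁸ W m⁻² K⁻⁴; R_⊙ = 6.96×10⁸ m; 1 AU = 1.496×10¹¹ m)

T_eq ≈ 787 K

R_⋆ = 1.30 × 6.96×10⁸ = 9.05×10⁸ m.
d = 0.196 AU = 2.93×10¹⁰ m.
L = 4πR_⋆²σT_⋆⁴ = 4π(9.05×10⁸)² × 5.67×10⁻⁸ × (6980)⁴ = 1.38×10²⁷ W.
S = L/(4πd²) = 1.28×10⁵ W m⁻².
Energy balance: absorbed = emitted ⇒ πR²·S(1−A) = 4πR²·σT_eq⁴, so T_eq⁴ = S(1−A)/(4σ).
T_eq = [1.28×10⁵ × 0.68 / (4 × 5.67×10⁻⁸)]^(1/4) = (3.84×10¹¹)^(1/4) = 787 K.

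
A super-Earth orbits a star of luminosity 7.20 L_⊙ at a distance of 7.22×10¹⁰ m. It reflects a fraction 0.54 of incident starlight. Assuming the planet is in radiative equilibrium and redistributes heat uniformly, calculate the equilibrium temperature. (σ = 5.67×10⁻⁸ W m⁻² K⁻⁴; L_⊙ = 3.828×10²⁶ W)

T_eq ≈ 540 K

L = 7.20 × 3.828×10²⁶ = 2.76×10²⁷ W.
Flux: S = L/(4πd²) = 2.76×10²⁷/(4π×(7.22×10¹⁰)²) = 4.21×10⁴ W m⁻².
Energy balance: absorbed = emitted ⇒ πR²·S(1−A) = 4πR²·σT_eq⁴, so T_eq⁴ = S(1−A)/(4σ).
T_eq = [4.21×10⁴ × 0.46 / (4 × 5.67×10⁻⁸)]^(1/4) = (8.53×10¹⁰)^(1/4) = 540 K.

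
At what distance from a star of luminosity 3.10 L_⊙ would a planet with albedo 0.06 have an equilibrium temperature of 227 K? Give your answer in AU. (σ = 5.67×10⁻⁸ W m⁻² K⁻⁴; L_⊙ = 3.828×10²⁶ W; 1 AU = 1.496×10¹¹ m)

L = 3.10 × 3.828×10²⁶ = 1.19×10²⁷ W.
From T_eq⁴ = L(1−A)/(16πσd²): d = √[L(1−A)/(16πσT_eq⁴)].
d = √[1.19×10²⁷ × 0.94 / (16π × 5.67×10⁻⁸ × (227)⁴)] = 3.84×10¹¹ m = 2.57 AU.

d ≈ 2.57 AU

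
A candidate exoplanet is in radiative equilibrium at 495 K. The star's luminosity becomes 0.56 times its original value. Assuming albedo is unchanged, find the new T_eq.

T_eq ≈ 428 K

T_eq ∝ L^(1/4) · d^(−1/2).
T′ = 495 × 0.56^(1/4) = 428 K.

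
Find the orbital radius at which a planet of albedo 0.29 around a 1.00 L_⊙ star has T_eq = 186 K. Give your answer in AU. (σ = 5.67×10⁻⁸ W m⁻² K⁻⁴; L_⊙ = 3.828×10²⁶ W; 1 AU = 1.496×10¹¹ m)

L = 1.00 × 3.828×10²⁶ = 3.83×10²⁶ W.
From T_eq⁴ = L(1−A)/(16πσd²): d = √[L(1−A)/(16πσT_eq⁴)].
d = √[3.83×10²⁶ × 0.71 / (16π × 5.67×10⁻⁸ × (186)⁴)] = 2.82×10¹¹ m = 1.89 AU.

d ≈ 1.89 AU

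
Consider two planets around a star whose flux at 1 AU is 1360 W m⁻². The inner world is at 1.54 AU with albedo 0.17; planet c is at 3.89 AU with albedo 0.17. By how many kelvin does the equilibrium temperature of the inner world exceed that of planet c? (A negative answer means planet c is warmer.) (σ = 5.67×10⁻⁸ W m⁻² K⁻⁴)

ΔT ≈ 79.4 K

T_eq = [S₀(1−A)/(4σd²)]^(1/4), so T ∝ (1−A)^(1/4) / √d.
T₁ = [1360×0.83/(4×5.67×10⁻⁸×1.54²)]^(1/4) = 214.03 K.
T₂ = [1360×0.83/(4×5.67×10⁻⁸×3.89²)]^(1/4) = 134.67 K.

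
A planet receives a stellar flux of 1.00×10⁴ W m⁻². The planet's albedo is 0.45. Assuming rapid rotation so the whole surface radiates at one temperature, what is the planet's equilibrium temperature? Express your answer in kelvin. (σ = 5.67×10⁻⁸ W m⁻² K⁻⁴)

T_eq ≈ 395 K

Energy balance: absorbed = emitted ⇒ πR²·S(1−A) = 4πR²·σT_eq⁴, so T_eq⁴ = S(1−A)/(4σ).
T_eq = [1.00×10⁴ × 0.55 / (4 × 5.67×10⁻⁸)]^(1/4) = (2.43×10¹⁰)^(1/4) = 395 K.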